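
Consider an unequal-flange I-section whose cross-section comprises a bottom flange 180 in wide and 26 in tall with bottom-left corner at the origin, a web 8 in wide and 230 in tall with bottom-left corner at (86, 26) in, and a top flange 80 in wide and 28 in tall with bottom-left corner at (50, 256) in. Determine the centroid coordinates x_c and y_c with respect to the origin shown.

x_c = 90.00 in, y_c = 105.60 in

bottom flange: A = 180 × 26 = 4680.00, centroid at (90.00, 13.00).
web: A = 8 × 230 = 1840.00, centroid at (90.00, 141.00).
top flange: A = 80 × 28 = 2240.00, centroid at (90.00, 270.00).
ΣA = 8760.00 in², ΣAx_c = 788400.00 in³, ΣAy_c = 925080.00 in³.
x_c = 788400.00/8760.00 = 90.00 in; y_c = 925080.00/8760.00 = 105.60 in.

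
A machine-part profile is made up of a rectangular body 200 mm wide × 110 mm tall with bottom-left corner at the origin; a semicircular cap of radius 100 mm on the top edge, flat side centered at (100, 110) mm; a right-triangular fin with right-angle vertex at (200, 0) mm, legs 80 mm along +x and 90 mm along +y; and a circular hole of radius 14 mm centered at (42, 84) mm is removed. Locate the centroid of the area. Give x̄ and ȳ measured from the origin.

Part | A | x̄ᵢ | ȳᵢ | A·x̄ᵢ | A·ȳᵢ
rectangular body | 22000.00 | 100.00 | 55.00 | 2200000.00 | 1210000.00
semicircular top | 15707.96 | 100.00 | 152.44 | 1570796.33 | 2394542.63
triangular fin | 3600.00 | 226.67 | 30.00 | 816000.00 | 108000.00
hole | -615.75 | 42.00 | 84.00 | -25861.59 | -51723.18
Σ | 40692.21 |  |  | 4560934.74 | 3660819.44
x̄ = 4560934.74 / 40692.21 = 112.08 mm
ȳ = 3660819.44 / 40692.21 = 89.96 mm

x̄ = 112.08 mm, ȳ = 89.96 mm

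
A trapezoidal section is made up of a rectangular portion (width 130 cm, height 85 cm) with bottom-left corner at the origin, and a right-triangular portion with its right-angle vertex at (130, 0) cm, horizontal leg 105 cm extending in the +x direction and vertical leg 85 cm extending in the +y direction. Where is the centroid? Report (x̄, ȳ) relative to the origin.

rectangular portion: A = 130 × 85 = 11050.00, centroid at (65.00, 42.50).
triangular portion: A = ½·105·85 = 4462.50, centroid at (165.00, 28.33).
ΣA = 15512.50 cm², ΣAx̄ = 1454562.50 cm³, ΣAȳ = 596062.50 cm³.
x̄ = 1454562.50/15512.50 = 93.77 cm; ȳ = 596062.50/15512.50 = 38.42 cm.

x̄ = 93.77 cm, ȳ = 38.42 cm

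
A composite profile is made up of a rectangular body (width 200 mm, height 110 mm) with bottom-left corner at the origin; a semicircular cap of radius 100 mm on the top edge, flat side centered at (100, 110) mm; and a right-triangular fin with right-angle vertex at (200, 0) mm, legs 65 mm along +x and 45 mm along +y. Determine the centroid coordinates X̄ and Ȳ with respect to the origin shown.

X̄ = 104.54 mm, Ȳ = 92.58 mm

rectangular body: A = 200 × 110 = 22000.00, centroid at (100.00, 55.00).
semicircular top: A = ½π·100² = 15707.96, centroid at (100.00, 152.44).
triangular fin: A = ½·65·45 = 1462.50, centroid at (221.67, 15.00).
ΣA = 39170.46 mm², ΣAX̄ = 4094983.83 mm³, ΣAȲ = 3626480.13 mm³.
X̄ = 4094983.83/39170.46 = 104.54 mm; Ȳ = 3626480.13/39170.46 = 92.58 mm.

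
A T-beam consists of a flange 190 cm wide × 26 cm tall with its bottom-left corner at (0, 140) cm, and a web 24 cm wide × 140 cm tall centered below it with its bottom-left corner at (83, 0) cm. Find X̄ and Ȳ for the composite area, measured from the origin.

web: A = 24 × 140 = 3360.00, centroid at (95.00, 70.00).
flange: A = 190 × 26 = 4940.00, centroid at (95.00, 153.00).
ΣA = 8300.00 cm², ΣAX̄ = 788500.00 cm³, ΣAȲ = 991020.00 cm³.
X̄ = 788500.00/8300.00 = 95.00 cm; Ȳ = 991020.00/8300.00 = 119.40 cm.

X̄ = 95.00 cm, Ȳ = 119.40 cm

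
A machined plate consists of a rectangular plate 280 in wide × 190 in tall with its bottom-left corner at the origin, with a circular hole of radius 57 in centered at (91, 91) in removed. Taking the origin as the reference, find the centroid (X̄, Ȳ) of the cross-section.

X̄ = 151.63 in, Ȳ = 95.95 in

plate: A = 280 × 190 = 53200.00, centroid at (140.00, 95.00).
hole: A = −π·57² = -10207.03, centroid at (91.00, 91.00).
ΣA = 42992.97 in², ΣAX̄ = 6519159.86 in³, ΣAȲ = 4125159.86 in³.
X̄ = 6519159.86/42992.97 = 151.63 in; Ȳ = 4125159.86/42992.97 = 95.95 in.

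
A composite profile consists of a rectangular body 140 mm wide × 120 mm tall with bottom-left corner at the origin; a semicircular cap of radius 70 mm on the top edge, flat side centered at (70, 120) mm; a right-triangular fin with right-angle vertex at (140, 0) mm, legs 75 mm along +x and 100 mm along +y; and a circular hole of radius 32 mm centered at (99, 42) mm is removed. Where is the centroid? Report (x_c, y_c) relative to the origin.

x_c = 80.51 mm, y_c = 85.90 mm

rectangular body: A = 140 × 120 = 16800.00, centroid at (70.00, 60.00).
semicircular top: A = ½π·70² = 7696.90, centroid at (70.00, 149.71).
triangular fin: A = ½·75·100 = 3750.00, centroid at (165.00, 33.33).
hole: A = −π·32² = -3216.99, centroid at (99.00, 42.00).
ΣA = 25029.91 mm², ΣAx_c = 2015051.04 mm³, ΣAy_c = 2150181.29 mm³.
x_c = 2015051.04/25029.91 = 80.51 mm; y_c = 2150181.29/25029.91 = 85.90 mm.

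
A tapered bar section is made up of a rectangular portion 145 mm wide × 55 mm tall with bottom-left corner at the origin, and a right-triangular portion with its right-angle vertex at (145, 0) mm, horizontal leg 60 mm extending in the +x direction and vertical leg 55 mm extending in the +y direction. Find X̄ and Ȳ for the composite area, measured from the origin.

rectangular portion: A = 145 × 55 = 7975.00, centroid at (72.50, 27.50).
triangular portion: A = ½·60·55 = 1650.00, centroid at (165.00, 18.33).
ΣA = 9625.00 mm², ΣAX̄ = 850437.50 mm³, ΣAȲ = 249562.50 mm³.
X̄ = 850437.50/9625.00 = 88.36 mm; Ȳ = 249562.50/9625.00 = 25.93 mm.

X̄ = 88.36 mm, Ȳ = 25.93 mm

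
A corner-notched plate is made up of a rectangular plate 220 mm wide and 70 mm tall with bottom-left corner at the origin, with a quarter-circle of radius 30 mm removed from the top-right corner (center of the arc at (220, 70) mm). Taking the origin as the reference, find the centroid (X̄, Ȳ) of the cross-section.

X̄ = 105.32 mm, Ȳ = 33.93 mm

Part | A | x̄ᵢ | ȳᵢ | A·x̄ᵢ | A·ȳᵢ
plate | 15400.00 | 110.00 | 35.00 | 1694000.00 | 539000.00
removed quarter-circle | -706.86 | 207.27 | 57.27 | -146508.84 | -40480.08
Σ | 14693.14 |  |  | 1547491.16 | 498519.92
X̄ = 1547491.16 / 14693.14 = 105.32 mm
Ȳ = 498519.92 / 14693.14 = 33.93 mm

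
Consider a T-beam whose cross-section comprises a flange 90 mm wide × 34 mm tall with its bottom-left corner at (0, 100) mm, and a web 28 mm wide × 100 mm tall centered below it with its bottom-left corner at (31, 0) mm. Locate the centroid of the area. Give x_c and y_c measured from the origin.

web: A = 28 × 100 = 2800.00, centroid at (45.00, 50.00).
flange: A = 90 × 34 = 3060.00, centroid at (45.00, 117.00).
ΣA = 5860.00 mm², ΣAx_c = 263700.00 mm³, ΣAy_c = 498020.00 mm³.
x_c = 263700.00/5860.00 = 45.00 mm; y_c = 498020.00/5860.00 = 84.99 mm.

x_c = 45.00 mm, y_c = 84.99 mm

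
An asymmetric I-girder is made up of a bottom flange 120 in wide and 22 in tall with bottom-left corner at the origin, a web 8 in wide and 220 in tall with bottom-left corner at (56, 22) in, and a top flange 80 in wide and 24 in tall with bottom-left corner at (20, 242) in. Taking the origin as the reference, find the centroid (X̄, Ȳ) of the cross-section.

Part | A | x̄ᵢ | ȳᵢ | A·x̄ᵢ | A·ȳᵢ
bottom flange | 2640.00 | 60.00 | 11.00 | 158400.00 | 29040.00
web | 1760.00 | 60.00 | 132.00 | 105600.00 | 232320.00
top flange | 1920.00 | 60.00 | 254.00 | 115200.00 | 487680.00
Σ | 6320.00 |  |  | 379200.00 | 749040.00
X̄ = 379200.00 / 6320.00 = 60.00 in
Ȳ = 749040.00 / 6320.00 = 118.52 in

X̄ = 60.00 in, Ȳ = 118.52 in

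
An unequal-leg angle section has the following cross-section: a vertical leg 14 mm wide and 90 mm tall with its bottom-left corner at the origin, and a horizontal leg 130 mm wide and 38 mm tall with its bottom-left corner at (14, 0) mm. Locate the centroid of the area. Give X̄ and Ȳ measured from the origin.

X̄ = 64.37 mm, Ȳ = 24.28 mm

Part | A | x̄ᵢ | ȳᵢ | A·x̄ᵢ | A·ȳᵢ
vertical leg | 1260.00 | 7.00 | 45.00 | 8820.00 | 56700.00
horizontal leg | 4940.00 | 79.00 | 19.00 | 390260.00 | 93860.00
Σ | 6200.00 |  |  | 399080.00 | 150560.00
X̄ = 399080.00 / 6200.00 = 64.37 mm
Ȳ = 150560.00 / 6200.00 = 24.28 mm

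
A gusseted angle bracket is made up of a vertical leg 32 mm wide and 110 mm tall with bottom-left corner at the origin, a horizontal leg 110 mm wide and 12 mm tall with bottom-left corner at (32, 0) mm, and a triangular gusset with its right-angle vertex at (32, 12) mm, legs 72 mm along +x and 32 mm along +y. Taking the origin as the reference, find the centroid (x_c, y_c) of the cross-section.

x_c = 39.33 mm, y_c = 37.99 mm

Part | A | x̄ᵢ | ȳᵢ | A·x̄ᵢ | A·ȳᵢ
vertical leg | 3520.00 | 16.00 | 55.00 | 56320.00 | 193600.00
horizontal leg | 1320.00 | 87.00 | 6.00 | 114840.00 | 7920.00
gusset | 1152.00 | 56.00 | 22.67 | 64512.00 | 26112.00
Σ | 5992.00 |  |  | 235672.00 | 227632.00
x_c = 235672.00 / 5992.00 = 39.33 mm
y_c = 227632.00 / 5992.00 = 37.99 mm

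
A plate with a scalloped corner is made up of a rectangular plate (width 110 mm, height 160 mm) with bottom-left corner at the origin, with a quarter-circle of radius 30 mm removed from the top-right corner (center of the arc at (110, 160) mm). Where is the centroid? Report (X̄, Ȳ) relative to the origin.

X̄ = 53.23 mm, Ȳ = 77.19 mm

plate: A = 110 × 160 = 17600.00, centroid at (55.00, 80.00).
removed quarter-circle: A = −¼π·30² = -706.86, centroid at (97.27, 147.27).
ΣA = 16893.14 mm², ΣAX̄ = 899245.58 mm³, ΣAȲ = 1303902.66 mm³.
X̄ = 899245.58/16893.14 = 53.23 mm; Ȳ = 1303902.66/16893.14 = 77.19 mm.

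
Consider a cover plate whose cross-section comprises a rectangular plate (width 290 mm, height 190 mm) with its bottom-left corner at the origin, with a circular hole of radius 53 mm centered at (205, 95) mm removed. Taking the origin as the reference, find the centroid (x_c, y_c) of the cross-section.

x_c = 133.56 mm, y_c = 95.00 mm

plate: A = 290 × 190 = 55100.00, centroid at (145.00, 95.00).
hole: A = −π·53² = -8824.73, centroid at (205.00, 95.00).
ΣA = 46275.27 mm², ΣAx_c = 6180429.58 mm³, ΣAy_c = 4396150.29 mm³.
x_c = 6180429.58/46275.27 = 133.56 mm; y_c = 4396150.29/46275.27 = 95.00 mm.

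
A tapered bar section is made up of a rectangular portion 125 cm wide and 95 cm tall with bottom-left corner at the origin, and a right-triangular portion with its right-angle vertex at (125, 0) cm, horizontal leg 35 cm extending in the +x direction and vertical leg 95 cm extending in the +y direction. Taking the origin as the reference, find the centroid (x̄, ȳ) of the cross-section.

x̄ = 71.61 cm, ȳ = 45.56 cm

rectangular portion: A = 125 × 95 = 11875.00, centroid at (62.50, 47.50).
triangular portion: A = ½·35·95 = 1662.50, centroid at (136.67, 31.67).
ΣA = 13537.50 cm², ΣAx̄ = 969395.83 cm³, ΣAȳ = 616708.33 cm³.
x̄ = 969395.83/13537.50 = 71.61 cm; ȳ = 616708.33/13537.50 = 45.56 cm.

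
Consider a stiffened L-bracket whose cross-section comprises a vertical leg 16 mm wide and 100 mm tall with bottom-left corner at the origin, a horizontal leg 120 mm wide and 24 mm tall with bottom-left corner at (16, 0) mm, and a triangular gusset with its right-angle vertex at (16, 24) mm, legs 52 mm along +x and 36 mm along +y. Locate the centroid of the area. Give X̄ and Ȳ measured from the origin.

X̄ = 48.54 mm, Ȳ = 27.37 mm

vertical leg: A = 16 × 100 = 1600.00, centroid at (8.00, 50.00).
horizontal leg: A = 120 × 24 = 2880.00, centroid at (76.00, 12.00).
gusset: A = ½·52·36 = 936.00, centroid at (33.33, 36.00).
ΣA = 5416.00 mm², ΣAX̄ = 262880.00 mm³, ΣAȲ = 148256.00 mm³.
X̄ = 262880.00/5416.00 = 48.54 mm; Ȳ = 148256.00/5416.00 = 27.37 mm.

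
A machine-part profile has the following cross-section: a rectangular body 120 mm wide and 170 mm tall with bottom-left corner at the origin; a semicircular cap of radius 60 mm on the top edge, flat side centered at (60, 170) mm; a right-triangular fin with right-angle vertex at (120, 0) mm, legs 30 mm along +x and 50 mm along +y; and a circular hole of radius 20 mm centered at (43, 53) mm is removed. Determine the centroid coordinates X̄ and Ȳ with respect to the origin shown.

X̄ = 62.89 mm, Ȳ = 109.02 mm

rectangular body: A = 120 × 170 = 20400.00, centroid at (60.00, 85.00).
semicircular top: A = ½π·60² = 5654.87, centroid at (60.00, 195.46).
triangular fin: A = ½·30·50 = 750.00, centroid at (130.00, 16.67).
hole: A = −π·20² = -1256.64, centroid at (43.00, 53.00).
ΣA = 25548.23 mm², ΣAX̄ = 1606756.61 mm³, ΣAȲ = 2785225.59 mm³.
X̄ = 1606756.61/25548.23 = 62.89 mm; Ȳ = 2785225.59/25548.23 = 109.02 mm.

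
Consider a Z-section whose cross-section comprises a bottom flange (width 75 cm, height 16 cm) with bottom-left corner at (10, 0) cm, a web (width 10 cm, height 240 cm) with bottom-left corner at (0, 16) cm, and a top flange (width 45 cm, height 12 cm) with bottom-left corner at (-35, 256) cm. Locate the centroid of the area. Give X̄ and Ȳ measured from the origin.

X̄ = 15.04 cm, Ȳ = 115.33 cm

bottom flange: A = 75 × 16 = 1200.00, centroid at (47.50, 8.00).
web: A = 10 × 240 = 2400.00, centroid at (5.00, 136.00).
top flange: A = 45 × 12 = 540.00, centroid at (-12.50, 262.00).
ΣA = 4140.00 cm²
ΣAX̄ = (1200.00)(47.50) + (2400.00)(5.00) + (540.00)(-12.50) = 62250.00 cm³
ΣAȲ = (1200.00)(8.00) + (2400.00)(136.00) + (540.00)(262.00) = 477480.00 cm³
X̄ = 62250.00 / 4140.00 = 15.04 cm
Ȳ = 477480.00 / 4140.00 = 115.33 cm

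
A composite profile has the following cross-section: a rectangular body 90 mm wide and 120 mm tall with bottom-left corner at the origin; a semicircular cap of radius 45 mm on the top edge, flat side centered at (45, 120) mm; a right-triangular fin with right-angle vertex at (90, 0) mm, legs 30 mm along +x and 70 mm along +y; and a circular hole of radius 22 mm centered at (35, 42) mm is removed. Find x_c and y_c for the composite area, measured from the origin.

x_c = 50.40 mm, y_c = 77.80 mm

rectangular body: A = 90 × 120 = 10800.00, centroid at (45.00, 60.00).
semicircular top: A = ½π·45² = 3180.86, centroid at (45.00, 139.10).
triangular fin: A = ½·30·70 = 1050.00, centroid at (100.00, 23.33).
hole: A = −π·22² = -1520.53, centroid at (35.00, 42.00).
ΣA = 13510.33 mm²
ΣAx_c = (10800.00)(45.00) + (3180.86)(45.00) + (1050.00)(100.00) + (-1520.53)(35.00) = 680920.24 mm³
ΣAy_c = (10800.00)(60.00) + (3180.86)(139.10) + (1050.00)(23.33) + (-1520.53)(42.00) = 1051091.21 mm³
x_c = 680920.24 / 13510.33 = 50.40 mm
y_c = 1051091.21 / 13510.33 = 77.80 mm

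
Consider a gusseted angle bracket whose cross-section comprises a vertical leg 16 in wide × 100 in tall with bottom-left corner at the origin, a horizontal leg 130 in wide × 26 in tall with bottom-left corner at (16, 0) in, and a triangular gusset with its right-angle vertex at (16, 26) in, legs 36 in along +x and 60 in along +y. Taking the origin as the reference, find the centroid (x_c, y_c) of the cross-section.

vertical leg: A = 16 × 100 = 1600.00, centroid at (8.00, 50.00).
horizontal leg: A = 130 × 26 = 3380.00, centroid at (81.00, 13.00).
gusset: A = ½·36·60 = 1080.00, centroid at (28.00, 46.00).
ΣA = 6060.00 in², ΣAx_c = 316820.00 in³, ΣAy_c = 173620.00 in³.
x_c = 316820.00/6060.00 = 52.28 in; y_c = 173620.00/6060.00 = 28.65 in.

x_c = 52.28 in, y_c = 28.65 in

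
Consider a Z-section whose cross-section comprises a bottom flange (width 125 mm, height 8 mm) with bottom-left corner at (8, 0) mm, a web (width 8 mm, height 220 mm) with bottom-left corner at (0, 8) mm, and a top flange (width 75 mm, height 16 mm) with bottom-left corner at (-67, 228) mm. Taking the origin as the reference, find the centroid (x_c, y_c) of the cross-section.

bottom flange: A = 125 × 8 = 1000.00, centroid at (70.50, 4.00).
web: A = 8 × 220 = 1760.00, centroid at (4.00, 118.00).
top flange: A = 75 × 16 = 1200.00, centroid at (-29.50, 236.00).
ΣA = 3960.00 mm²
ΣAx_c = (1000.00)(70.50) + (1760.00)(4.00) + (1200.00)(-29.50) = 42140.00 mm³
ΣAy_c = (1000.00)(4.00) + (1760.00)(118.00) + (1200.00)(236.00) = 494880.00 mm³
x_c = 42140.00 / 3960.00 = 10.64 mm
y_c = 494880.00 / 3960.00 = 124.97 mm

x_c = 10.64 mm, y_c = 124.97 mm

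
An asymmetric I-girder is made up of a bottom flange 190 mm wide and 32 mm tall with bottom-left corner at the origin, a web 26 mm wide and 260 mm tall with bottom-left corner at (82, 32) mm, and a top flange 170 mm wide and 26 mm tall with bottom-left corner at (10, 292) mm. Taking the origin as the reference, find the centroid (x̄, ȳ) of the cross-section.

x̄ = 95.00 mm, ȳ = 147.19 mm

bottom flange: A = 190 × 32 = 6080.00, centroid at (95.00, 16.00).
web: A = 26 × 260 = 6760.00, centroid at (95.00, 162.00).
top flange: A = 170 × 26 = 4420.00, centroid at (95.00, 305.00).
ΣA = 17260.00 mm², ΣAx̄ = 1639700.00 mm³, ΣAȳ = 2540500.00 mm³.
x̄ = 1639700.00/17260.00 = 95.00 mm; ȳ = 2540500.00/17260.00 = 147.19 mm.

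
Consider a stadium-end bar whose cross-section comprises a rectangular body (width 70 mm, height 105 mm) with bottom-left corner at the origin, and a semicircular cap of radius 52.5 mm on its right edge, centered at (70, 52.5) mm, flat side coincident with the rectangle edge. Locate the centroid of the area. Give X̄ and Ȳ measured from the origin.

X̄ = 56.23 mm, Ȳ = 52.50 mm

Part | A | x̄ᵢ | ȳᵢ | A·x̄ᵢ | A·ȳᵢ
rectangular body | 7350.00 | 35.00 | 52.50 | 257250.00 | 385875.00
semicircular end | 4329.51 | 92.28 | 52.50 | 399534.27 | 227299.14
Σ | 11679.51 |  |  | 656784.27 | 613174.14
X̄ = 656784.27 / 11679.51 = 56.23 mm
Ȳ = 613174.14 / 11679.51 = 52.50 mm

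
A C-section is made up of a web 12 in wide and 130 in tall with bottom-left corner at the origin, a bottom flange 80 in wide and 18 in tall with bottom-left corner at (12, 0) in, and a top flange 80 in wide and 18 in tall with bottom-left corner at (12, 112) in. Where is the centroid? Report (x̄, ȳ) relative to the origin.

x̄ = 35.84 in, ȳ = 65.00 in

web: A = 12 × 130 = 1560.00, centroid at (6.00, 65.00).
bottom flange: A = 80 × 18 = 1440.00, centroid at (52.00, 9.00).
top flange: A = 80 × 18 = 1440.00, centroid at (52.00, 121.00).
ΣA = 4440.00 in², ΣAx̄ = 159120.00 in³, ΣAȳ = 288600.00 in³.
x̄ = 159120.00/4440.00 = 35.84 in; ȳ = 288600.00/4440.00 = 65.00 in.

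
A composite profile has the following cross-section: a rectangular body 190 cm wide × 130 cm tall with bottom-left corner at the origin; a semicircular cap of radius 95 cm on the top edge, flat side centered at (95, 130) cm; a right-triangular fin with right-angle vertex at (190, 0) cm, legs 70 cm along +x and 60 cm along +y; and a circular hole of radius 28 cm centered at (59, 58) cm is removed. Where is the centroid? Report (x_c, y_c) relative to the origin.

Part | A | x̄ᵢ | ȳᵢ | A·x̄ᵢ | A·ȳᵢ
rectangular body | 24700.00 | 95.00 | 65.00 | 2346500.00 | 1605500.00
semicircular top | 14176.44 | 95.00 | 170.32 | 1346761.50 | 2414520.12
triangular fin | 2100.00 | 213.33 | 20.00 | 448000.00 | 42000.00
hole | -2463.01 | 59.00 | 58.00 | -145317.51 | -142854.50
Σ | 38513.43 |  |  | 3995943.99 | 3919165.62
x_c = 3995943.99 / 38513.43 = 103.75 cm
y_c = 3919165.62 / 38513.43 = 101.76 cm

x_c = 103.75 cm, y_c = 101.76 cm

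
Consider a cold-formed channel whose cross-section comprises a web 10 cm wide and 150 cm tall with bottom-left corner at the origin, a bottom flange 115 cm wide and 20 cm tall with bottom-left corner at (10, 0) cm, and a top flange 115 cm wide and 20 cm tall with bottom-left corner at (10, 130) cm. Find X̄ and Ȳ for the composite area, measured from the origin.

web: A = 10 × 150 = 1500.00, centroid at (5.00, 75.00).
bottom flange: A = 115 × 20 = 2300.00, centroid at (67.50, 10.00).
top flange: A = 115 × 20 = 2300.00, centroid at (67.50, 140.00).
ΣA = 6100.00 cm²
ΣAX̄ = (1500.00)(5.00) + (2300.00)(67.50) + (2300.00)(67.50) = 318000.00 cm³
ΣAȲ = (1500.00)(75.00) + (2300.00)(10.00) + (2300.00)(140.00) = 457500.00 cm³
X̄ = 318000.00 / 6100.00 = 52.13 cm
Ȳ = 457500.00 / 6100.00 = 75.00 cm

X̄ = 52.13 cm, Ȳ = 75.00 cm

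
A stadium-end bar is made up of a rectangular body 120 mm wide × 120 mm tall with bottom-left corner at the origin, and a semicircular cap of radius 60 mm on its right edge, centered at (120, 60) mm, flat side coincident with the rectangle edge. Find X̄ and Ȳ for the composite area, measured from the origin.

rectangular body: A = 120 × 120 = 14400.00, centroid at (60.00, 60.00).
semicircular end: A = ½π·60² = 5654.87, centroid at (145.46, 60.00).
ΣA = 20054.87 mm², ΣAX̄ = 1686584.01 mm³, ΣAȲ = 1203292.01 mm³.
X̄ = 1686584.01/20054.87 = 84.10 mm; Ȳ = 1203292.01/20054.87 = 60.00 mm.

X̄ = 84.10 mm, Ȳ = 60.00 mm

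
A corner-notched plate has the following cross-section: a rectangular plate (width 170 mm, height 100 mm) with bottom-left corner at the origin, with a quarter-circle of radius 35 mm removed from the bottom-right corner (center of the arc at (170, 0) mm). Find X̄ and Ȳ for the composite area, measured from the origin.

X̄ = 80.79 mm, Ȳ = 52.11 mm

plate: A = 170 × 100 = 17000.00, centroid at (85.00, 50.00).
removed quarter-circle: A = −¼π·35² = -962.11, centroid at (155.15, 14.85).
ΣA = 16037.89 mm², ΣAX̄ = 1295732.50 mm³, ΣAȲ = 835708.33 mm³.
X̄ = 1295732.50/16037.89 = 80.79 mm; Ȳ = 835708.33/16037.89 = 52.11 mm.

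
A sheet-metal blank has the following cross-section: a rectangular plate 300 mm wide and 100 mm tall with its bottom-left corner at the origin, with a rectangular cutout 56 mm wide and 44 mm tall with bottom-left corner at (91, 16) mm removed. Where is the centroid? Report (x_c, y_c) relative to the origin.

x_c = 152.77 mm, y_c = 51.07 mm

plate: A = 300 × 100 = 30000.00, centroid at (150.00, 50.00).
hole: A = −(56 × 44) = -2464.00, centroid at (119.00, 38.00).
ΣA = 27536.00 mm²
ΣAx_c = (30000.00)(150.00) + (-2464.00)(119.00) = 4206784.00 mm³
ΣAy_c = (30000.00)(50.00) + (-2464.00)(38.00) = 1406368.00 mm³
x_c = 4206784.00 / 27536.00 = 152.77 mm
y_c = 1406368.00 / 27536.00 = 51.07 mm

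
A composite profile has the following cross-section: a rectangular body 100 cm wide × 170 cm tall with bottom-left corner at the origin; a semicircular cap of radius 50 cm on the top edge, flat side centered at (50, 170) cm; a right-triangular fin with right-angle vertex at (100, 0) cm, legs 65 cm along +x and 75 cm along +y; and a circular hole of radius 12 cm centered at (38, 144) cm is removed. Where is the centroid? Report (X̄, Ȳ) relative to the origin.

X̄ = 57.86 cm, Ȳ = 95.66 cm

rectangular body: A = 100 × 170 = 17000.00, centroid at (50.00, 85.00).
semicircular top: A = ½π·50² = 3926.99, centroid at (50.00, 191.22).
triangular fin: A = ½·65·75 = 2437.50, centroid at (121.67, 25.00).
hole: A = −π·12² = -452.39, centroid at (38.00, 144.00).
ΣA = 22912.10 cm²
ΣAX̄ = (17000.00)(50.00) + (3926.99)(50.00) + (2437.50)(121.67) + (-452.39)(38.00) = 1325721.25 cm³
ΣAȲ = (17000.00)(85.00) + (3926.99)(191.22) + (2437.50)(25.00) + (-452.39)(144.00) = 2191715.21 cm³
X̄ = 1325721.25 / 22912.10 = 57.86 cm
Ȳ = 2191715.21 / 22912.10 = 95.66 cm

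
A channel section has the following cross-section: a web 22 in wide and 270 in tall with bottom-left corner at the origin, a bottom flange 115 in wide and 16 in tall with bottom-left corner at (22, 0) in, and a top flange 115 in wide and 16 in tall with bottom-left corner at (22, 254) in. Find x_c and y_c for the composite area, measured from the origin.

x_c = 37.20 in, y_c = 135.00 in

web: A = 22 × 270 = 5940.00, centroid at (11.00, 135.00).
bottom flange: A = 115 × 16 = 1840.00, centroid at (79.50, 8.00).
top flange: A = 115 × 16 = 1840.00, centroid at (79.50, 262.00).
ΣA = 9620.00 in²
ΣAx_c = (5940.00)(11.00) + (1840.00)(79.50) + (1840.00)(79.50) = 357900.00 in³
ΣAy_c = (5940.00)(135.00) + (1840.00)(8.00) + (1840.00)(262.00) = 1298700.00 in³
x_c = 357900.00 / 9620.00 = 37.20 in
y_c = 1298700.00 / 9620.00 = 135.00 in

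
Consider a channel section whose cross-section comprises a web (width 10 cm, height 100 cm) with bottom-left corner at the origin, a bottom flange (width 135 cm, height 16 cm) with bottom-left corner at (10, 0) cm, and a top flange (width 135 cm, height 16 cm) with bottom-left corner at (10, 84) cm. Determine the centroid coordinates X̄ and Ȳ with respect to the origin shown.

X̄ = 63.87 cm, Ȳ = 50.00 cm

web: A = 10 × 100 = 1000.00, centroid at (5.00, 50.00).
bottom flange: A = 135 × 16 = 2160.00, centroid at (77.50, 8.00).
top flange: A = 135 × 16 = 2160.00, centroid at (77.50, 92.00).
ΣA = 5320.00 cm²
ΣAX̄ = (1000.00)(5.00) + (2160.00)(77.50) + (2160.00)(77.50) = 339800.00 cm³
ΣAȲ = (1000.00)(50.00) + (2160.00)(8.00) + (2160.00)(92.00) = 266000.00 cm³
X̄ = 339800.00 / 5320.00 = 63.87 cm
Ȳ = 266000.00 / 5320.00 = 50.00 cm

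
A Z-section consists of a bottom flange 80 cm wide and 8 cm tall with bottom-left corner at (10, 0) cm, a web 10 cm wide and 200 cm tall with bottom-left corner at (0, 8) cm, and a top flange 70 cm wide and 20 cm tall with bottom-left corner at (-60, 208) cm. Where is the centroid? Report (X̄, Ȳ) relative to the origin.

X̄ = 1.73 cm, Ȳ = 129.64 cm

Part | A | x̄ᵢ | ȳᵢ | A·x̄ᵢ | A·ȳᵢ
bottom flange | 640.00 | 50.00 | 4.00 | 32000.00 | 2560.00
web | 2000.00 | 5.00 | 108.00 | 10000.00 | 216000.00
top flange | 1400.00 | -25.00 | 218.00 | -35000.00 | 305200.00
Σ | 4040.00 |  |  | 7000.00 | 523760.00
X̄ = 7000.00 / 4040.00 = 1.73 cm
Ȳ = 523760.00 / 4040.00 = 129.64 cm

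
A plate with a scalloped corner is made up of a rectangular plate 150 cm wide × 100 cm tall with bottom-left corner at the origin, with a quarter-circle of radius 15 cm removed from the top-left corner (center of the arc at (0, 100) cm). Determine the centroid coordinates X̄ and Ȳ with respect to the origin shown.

X̄ = 75.82 cm, Ȳ = 49.48 cm

Part | A | x̄ᵢ | ȳᵢ | A·x̄ᵢ | A·ȳᵢ
plate | 15000.00 | 75.00 | 50.00 | 1125000.00 | 750000.00
removed quarter-circle | -176.71 | 6.37 | 93.63 | -1125.00 | -16546.46
Σ | 14823.29 |  |  | 1123875.00 | 733453.54
X̄ = 1123875.00 / 14823.29 = 75.82 cm
Ȳ = 733453.54 / 14823.29 = 49.48 cm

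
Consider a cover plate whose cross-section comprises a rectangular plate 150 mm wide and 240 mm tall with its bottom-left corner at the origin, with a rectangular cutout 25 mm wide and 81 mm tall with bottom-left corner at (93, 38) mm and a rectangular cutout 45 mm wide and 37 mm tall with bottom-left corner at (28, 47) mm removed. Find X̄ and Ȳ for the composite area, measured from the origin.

plate: A = 150 × 240 = 36000.00, centroid at (75.00, 120.00).
hole 1: A = −(25 × 81) = -2025.00, centroid at (105.50, 78.50).
hole 2: A = −(45 × 37) = -1665.00, centroid at (50.50, 65.50).
ΣA = 32310.00 mm²
ΣAX̄ = (36000.00)(75.00) + (-2025.00)(105.50) + (-1665.00)(50.50) = 2402280.00 mm³
ΣAȲ = (36000.00)(120.00) + (-2025.00)(78.50) + (-1665.00)(65.50) = 4051980.00 mm³
X̄ = 2402280.00 / 32310.00 = 74.35 mm
Ȳ = 4051980.00 / 32310.00 = 125.41 mm

X̄ = 74.35 mm, Ȳ = 125.41 mm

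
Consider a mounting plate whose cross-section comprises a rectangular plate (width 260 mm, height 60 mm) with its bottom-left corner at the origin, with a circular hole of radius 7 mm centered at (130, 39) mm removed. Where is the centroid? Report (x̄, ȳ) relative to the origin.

x̄ = 130.00 mm, ȳ = 29.91 mm

Part | A | x̄ᵢ | ȳᵢ | A·x̄ᵢ | A·ȳᵢ
plate | 15600.00 | 130.00 | 30.00 | 2028000.00 | 468000.00
hole | -153.94 | 130.00 | 39.00 | -20011.95 | -6003.58
Σ | 15446.06 |  |  | 2007988.05 | 461996.42
x̄ = 2007988.05 / 15446.06 = 130.00 mm
ȳ = 461996.42 / 15446.06 = 29.91 mm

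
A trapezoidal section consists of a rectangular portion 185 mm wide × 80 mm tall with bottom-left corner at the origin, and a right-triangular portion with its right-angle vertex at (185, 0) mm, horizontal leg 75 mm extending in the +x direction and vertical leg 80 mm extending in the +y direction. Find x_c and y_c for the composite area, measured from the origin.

x_c = 112.30 mm, y_c = 37.75 mm

Part | A | x̄ᵢ | ȳᵢ | A·x̄ᵢ | A·ȳᵢ
rectangular portion | 14800.00 | 92.50 | 40.00 | 1369000.00 | 592000.00
triangular portion | 3000.00 | 210.00 | 26.67 | 630000.00 | 80000.00
Σ | 17800.00 |  |  | 1999000.00 | 672000.00
x_c = 1999000.00 / 17800.00 = 112.30 mm
y_c = 672000.00 / 17800.00 = 37.75 mm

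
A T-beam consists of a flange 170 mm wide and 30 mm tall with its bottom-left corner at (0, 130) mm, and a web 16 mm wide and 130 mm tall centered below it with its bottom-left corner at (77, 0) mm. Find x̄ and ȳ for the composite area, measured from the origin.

web: A = 16 × 130 = 2080.00, centroid at (85.00, 65.00).
flange: A = 170 × 30 = 5100.00, centroid at (85.00, 145.00).
ΣA = 7180.00 mm²
ΣAx̄ = (2080.00)(85.00) + (5100.00)(85.00) = 610300.00 mm³
ΣAȳ = (2080.00)(65.00) + (5100.00)(145.00) = 874700.00 mm³
x̄ = 610300.00 / 7180.00 = 85.00 mm
ȳ = 874700.00 / 7180.00 = 121.82 mm

x̄ = 85.00 mm, ȳ = 121.82 mm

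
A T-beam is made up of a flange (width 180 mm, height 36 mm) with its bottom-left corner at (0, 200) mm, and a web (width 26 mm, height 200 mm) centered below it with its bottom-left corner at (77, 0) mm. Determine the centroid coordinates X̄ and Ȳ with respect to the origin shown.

Part | A | x̄ᵢ | ȳᵢ | A·x̄ᵢ | A·ȳᵢ
web | 5200.00 | 90.00 | 100.00 | 468000.00 | 520000.00
flange | 6480.00 | 90.00 | 218.00 | 583200.00 | 1412640.00
Σ | 11680.00 |  |  | 1051200.00 | 1932640.00
X̄ = 1051200.00 / 11680.00 = 90.00 mm
Ȳ = 1932640.00 / 11680.00 = 165.47 mm

X̄ = 90.00 mm, Ȳ = 165.47 mm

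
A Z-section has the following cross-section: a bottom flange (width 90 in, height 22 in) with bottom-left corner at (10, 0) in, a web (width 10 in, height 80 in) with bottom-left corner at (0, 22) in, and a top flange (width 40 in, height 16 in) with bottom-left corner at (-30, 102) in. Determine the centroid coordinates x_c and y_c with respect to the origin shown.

x_c = 31.14 in, y_c = 41.46 in

bottom flange: A = 90 × 22 = 1980.00, centroid at (55.00, 11.00).
web: A = 10 × 80 = 800.00, centroid at (5.00, 62.00).
top flange: A = 40 × 16 = 640.00, centroid at (-10.00, 110.00).
ΣA = 3420.00 in²
ΣAx_c = (1980.00)(55.00) + (800.00)(5.00) + (640.00)(-10.00) = 106500.00 in³
ΣAy_c = (1980.00)(11.00) + (800.00)(62.00) + (640.00)(110.00) = 141780.00 in³
x_c = 106500.00 / 3420.00 = 31.14 in
y_c = 141780.00 / 3420.00 = 41.46 in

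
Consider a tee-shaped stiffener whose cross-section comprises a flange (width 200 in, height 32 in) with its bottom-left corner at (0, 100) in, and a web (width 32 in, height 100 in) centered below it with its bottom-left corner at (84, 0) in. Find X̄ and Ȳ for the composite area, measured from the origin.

X̄ = 100.00 in, Ȳ = 94.00 in

Part | A | x̄ᵢ | ȳᵢ | A·x̄ᵢ | A·ȳᵢ
web | 3200.00 | 100.00 | 50.00 | 320000.00 | 160000.00
flange | 6400.00 | 100.00 | 116.00 | 640000.00 | 742400.00
Σ | 9600.00 |  |  | 960000.00 | 902400.00
X̄ = 960000.00 / 9600.00 = 100.00 in
Ȳ = 902400.00 / 9600.00 = 94.00 in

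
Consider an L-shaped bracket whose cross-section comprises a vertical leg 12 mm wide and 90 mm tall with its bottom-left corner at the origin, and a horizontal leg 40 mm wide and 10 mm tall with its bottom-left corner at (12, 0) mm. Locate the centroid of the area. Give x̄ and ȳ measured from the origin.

x̄ = 13.03 mm, ȳ = 34.19 mm

Part | A | x̄ᵢ | ȳᵢ | A·x̄ᵢ | A·ȳᵢ
vertical leg | 1080.00 | 6.00 | 45.00 | 6480.00 | 48600.00
horizontal leg | 400.00 | 32.00 | 5.00 | 12800.00 | 2000.00
Σ | 1480.00 |  |  | 19280.00 | 50600.00
x̄ = 19280.00 / 1480.00 = 13.03 mm
ȳ = 50600.00 / 1480.00 = 34.19 mm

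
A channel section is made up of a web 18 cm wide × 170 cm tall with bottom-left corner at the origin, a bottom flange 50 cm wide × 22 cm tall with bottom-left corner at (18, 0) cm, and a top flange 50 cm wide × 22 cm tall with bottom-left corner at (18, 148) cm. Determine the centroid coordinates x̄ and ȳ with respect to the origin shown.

x̄ = 23.22 cm, ȳ = 85.00 cm

web: A = 18 × 170 = 3060.00, centroid at (9.00, 85.00).
bottom flange: A = 50 × 22 = 1100.00, centroid at (43.00, 11.00).
top flange: A = 50 × 22 = 1100.00, centroid at (43.00, 159.00).
ΣA = 5260.00 cm², ΣAx̄ = 122140.00 cm³, ΣAȳ = 447100.00 cm³.
x̄ = 122140.00/5260.00 = 23.22 cm; ȳ = 447100.00/5260.00 = 85.00 cm.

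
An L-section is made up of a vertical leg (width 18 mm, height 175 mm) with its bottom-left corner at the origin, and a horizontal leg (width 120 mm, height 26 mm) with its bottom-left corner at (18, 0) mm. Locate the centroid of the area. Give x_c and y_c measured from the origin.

x_c = 43.33 mm, y_c = 50.43 mm

vertical leg: A = 18 × 175 = 3150.00, centroid at (9.00, 87.50).
horizontal leg: A = 120 × 26 = 3120.00, centroid at (78.00, 13.00).
ΣA = 6270.00 mm²
ΣAx_c = (3150.00)(9.00) + (3120.00)(78.00) = 271710.00 mm³
ΣAy_c = (3150.00)(87.50) + (3120.00)(13.00) = 316185.00 mm³
x_c = 271710.00 / 6270.00 = 43.33 mm
y_c = 316185.00 / 6270.00 = 50.43 mm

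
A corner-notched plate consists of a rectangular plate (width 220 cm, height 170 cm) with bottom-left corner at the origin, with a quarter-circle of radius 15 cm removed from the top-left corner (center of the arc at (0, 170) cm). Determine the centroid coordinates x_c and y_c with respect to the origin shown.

plate: A = 220 × 170 = 37400.00, centroid at (110.00, 85.00).
removed quarter-circle: A = −¼π·15² = -176.71, centroid at (6.37, 163.63).
ΣA = 37223.29 cm², ΣAx_c = 4112875.00 cm³, ΣAy_c = 3150083.52 cm³.
x_c = 4112875.00/37223.29 = 110.49 cm; y_c = 3150083.52/37223.29 = 84.63 cm.

x_c = 110.49 cm, y_c = 84.63 cm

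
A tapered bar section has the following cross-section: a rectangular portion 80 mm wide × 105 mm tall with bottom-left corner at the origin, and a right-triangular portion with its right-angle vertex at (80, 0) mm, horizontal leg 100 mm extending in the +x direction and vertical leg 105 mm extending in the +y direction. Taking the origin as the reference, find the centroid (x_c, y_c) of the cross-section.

rectangular portion: A = 80 × 105 = 8400.00, centroid at (40.00, 52.50).
triangular portion: A = ½·100·105 = 5250.00, centroid at (113.33, 35.00).
ΣA = 13650.00 mm², ΣAx_c = 931000.00 mm³, ΣAy_c = 624750.00 mm³.
x_c = 931000.00/13650.00 = 68.21 mm; y_c = 624750.00/13650.00 = 45.77 mm.

x_c = 68.21 mm, y_c = 45.77 mm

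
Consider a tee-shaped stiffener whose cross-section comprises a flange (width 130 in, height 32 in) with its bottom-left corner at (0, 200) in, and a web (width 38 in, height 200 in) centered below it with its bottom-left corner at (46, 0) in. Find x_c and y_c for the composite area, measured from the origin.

web: A = 38 × 200 = 7600.00, centroid at (65.00, 100.00).
flange: A = 130 × 32 = 4160.00, centroid at (65.00, 216.00).
ΣA = 11760.00 in², ΣAx_c = 764400.00 in³, ΣAy_c = 1658560.00 in³.
x_c = 764400.00/11760.00 = 65.00 in; y_c = 1658560.00/11760.00 = 141.03 in.

x_c = 65.00 in, y_c = 141.03 in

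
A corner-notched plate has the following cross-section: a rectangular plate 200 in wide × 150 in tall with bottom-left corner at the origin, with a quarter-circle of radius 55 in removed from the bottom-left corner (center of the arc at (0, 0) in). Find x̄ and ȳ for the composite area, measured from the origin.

plate: A = 200 × 150 = 30000.00, centroid at (100.00, 75.00).
removed quarter-circle: A = −¼π·55² = -2375.83, centroid at (23.34, 23.34).
ΣA = 27624.17 in²
ΣAx̄ = (30000.00)(100.00) + (-2375.83)(23.34) = 2944541.67 in³
ΣAȳ = (30000.00)(75.00) + (-2375.83)(23.34) = 2194541.67 in³
x̄ = 2944541.67 / 27624.17 = 106.59 in
ȳ = 2194541.67 / 27624.17 = 79.44 in

x̄ = 106.59 in, ȳ = 79.44 in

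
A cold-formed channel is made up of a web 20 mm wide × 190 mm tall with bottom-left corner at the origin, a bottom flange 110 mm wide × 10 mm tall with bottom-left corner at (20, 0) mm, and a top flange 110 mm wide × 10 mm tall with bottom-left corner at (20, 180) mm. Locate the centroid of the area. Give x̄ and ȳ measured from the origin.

x̄ = 33.83 mm, ȳ = 95.00 mm

web: A = 20 × 190 = 3800.00, centroid at (10.00, 95.00).
bottom flange: A = 110 × 10 = 1100.00, centroid at (75.00, 5.00).
top flange: A = 110 × 10 = 1100.00, centroid at (75.00, 185.00).
ΣA = 6000.00 mm²
ΣAx̄ = (3800.00)(10.00) + (1100.00)(75.00) + (1100.00)(75.00) = 203000.00 mm³
ΣAȳ = (3800.00)(95.00) + (1100.00)(5.00) + (1100.00)(185.00) = 570000.00 mm³
x̄ = 203000.00 / 6000.00 = 33.83 mm
ȳ = 570000.00 / 6000.00 = 95.00 mm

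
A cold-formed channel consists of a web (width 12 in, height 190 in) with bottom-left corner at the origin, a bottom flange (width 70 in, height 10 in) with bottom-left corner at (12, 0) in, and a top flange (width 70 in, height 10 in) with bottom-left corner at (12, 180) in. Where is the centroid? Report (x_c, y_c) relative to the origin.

x_c = 21.60 in, y_c = 95.00 in

Part | A | x̄ᵢ | ȳᵢ | A·x̄ᵢ | A·ȳᵢ
web | 2280.00 | 6.00 | 95.00 | 13680.00 | 216600.00
bottom flange | 700.00 | 47.00 | 5.00 | 32900.00 | 3500.00
top flange | 700.00 | 47.00 | 185.00 | 32900.00 | 129500.00
Σ | 3680.00 |  |  | 79480.00 | 349600.00
x_c = 79480.00 / 3680.00 = 21.60 in
y_c = 349600.00 / 3680.00 = 95.00 in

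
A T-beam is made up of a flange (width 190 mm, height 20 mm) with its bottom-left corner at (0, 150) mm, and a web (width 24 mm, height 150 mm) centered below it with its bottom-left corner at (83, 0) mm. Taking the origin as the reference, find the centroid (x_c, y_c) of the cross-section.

x_c = 95.00 mm, y_c = 118.65 mm

web: A = 24 × 150 = 3600.00, centroid at (95.00, 75.00).
flange: A = 190 × 20 = 3800.00, centroid at (95.00, 160.00).
ΣA = 7400.00 mm², ΣAx_c = 703000.00 mm³, ΣAy_c = 878000.00 mm³.
x_c = 703000.00/7400.00 = 95.00 mm; y_c = 878000.00/7400.00 = 118.65 mm.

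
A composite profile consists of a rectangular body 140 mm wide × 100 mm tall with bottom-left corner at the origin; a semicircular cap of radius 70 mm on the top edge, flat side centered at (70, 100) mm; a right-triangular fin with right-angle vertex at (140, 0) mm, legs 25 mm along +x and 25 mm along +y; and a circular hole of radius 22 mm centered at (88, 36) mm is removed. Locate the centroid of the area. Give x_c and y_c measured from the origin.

x_c = 69.86 mm, y_c = 80.35 mm

rectangular body: A = 140 × 100 = 14000.00, centroid at (70.00, 50.00).
semicircular top: A = ½π·70² = 7696.90, centroid at (70.00, 129.71).
triangular fin: A = ½·25·25 = 312.50, centroid at (148.33, 8.33).
hole: A = −π·22² = -1520.53, centroid at (88.00, 36.00).
ΣA = 20488.87 mm²
ΣAx_c = (14000.00)(70.00) + (7696.90)(70.00) + (312.50)(148.33) + (-1520.53)(88.00) = 1431330.59 mm³
ΣAy_c = (14000.00)(50.00) + (7696.90)(129.71) + (312.50)(8.33) + (-1520.53)(36.00) = 1646221.92 mm³
x_c = 1431330.59 / 20488.87 = 69.86 mm
y_c = 1646221.92 / 20488.87 = 80.35 mm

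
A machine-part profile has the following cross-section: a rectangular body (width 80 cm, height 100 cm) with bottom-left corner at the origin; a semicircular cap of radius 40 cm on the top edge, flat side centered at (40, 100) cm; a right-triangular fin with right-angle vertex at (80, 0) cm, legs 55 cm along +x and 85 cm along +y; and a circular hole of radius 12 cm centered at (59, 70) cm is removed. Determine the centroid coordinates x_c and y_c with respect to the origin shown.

rectangular body: A = 80 × 100 = 8000.00, centroid at (40.00, 50.00).
semicircular top: A = ½π·40² = 2513.27, centroid at (40.00, 116.98).
triangular fin: A = ½·55·85 = 2337.50, centroid at (98.33, 28.33).
hole: A = −π·12² = -452.39, centroid at (59.00, 70.00).
ΣA = 12398.38 cm², ΣAx_c = 623694.16 cm³, ΣAy_c = 728555.99 cm³.
x_c = 623694.16/12398.38 = 50.30 cm; y_c = 728555.99/12398.38 = 58.76 cm.

x_c = 50.30 cm, y_c = 58.76 cm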